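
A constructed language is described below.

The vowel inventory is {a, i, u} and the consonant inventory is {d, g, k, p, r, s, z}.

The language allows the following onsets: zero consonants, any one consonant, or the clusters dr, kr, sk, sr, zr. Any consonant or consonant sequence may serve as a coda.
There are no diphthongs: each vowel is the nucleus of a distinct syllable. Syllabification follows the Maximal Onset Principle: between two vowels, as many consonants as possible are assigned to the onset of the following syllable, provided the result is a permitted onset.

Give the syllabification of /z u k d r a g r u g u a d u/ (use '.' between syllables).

The vowels are u, a, u, u, a, u — 6 nuclei, so 6 syllables.
σ1/σ2 boundary: /kdr/ splits as /k/ + /dr/ (/dr/ is the longest suffix that is a licit onset).
σ2/σ3 boundary: cluster /gr/ — the longest permitted-onset suffix is /r/; onset = /r/, preceding coda = /g/.
σ3/σ4 boundary: /g/ → onset of the next syllable (single consonants are always licit onsets).
σ4/σ5 boundary: no consonants, so the boundary falls immediately after /u/.
σ5/σ6 boundary: /d/ → onset of the next syllable (single consonants are always licit onsets).

zuk.drag.ru.gu.a.du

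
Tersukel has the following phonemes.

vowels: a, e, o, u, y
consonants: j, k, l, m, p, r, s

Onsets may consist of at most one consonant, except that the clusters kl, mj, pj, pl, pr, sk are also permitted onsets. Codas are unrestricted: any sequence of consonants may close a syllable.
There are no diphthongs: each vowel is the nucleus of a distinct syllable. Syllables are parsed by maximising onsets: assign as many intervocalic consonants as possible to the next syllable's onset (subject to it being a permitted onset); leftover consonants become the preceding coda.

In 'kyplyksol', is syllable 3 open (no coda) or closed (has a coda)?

The vowels are y, y, o — 3 nuclei, so 3 syllables.
V1 /y/ – V2 /y/: /pl/ — entire cluster is a permitted onset → onset /pl/, coda ∅.
V2 /y/ – V3 /o/: cluster /ks/ — the longest permitted-onset suffix is /s/; onset = /s/, preceding coda = /k/.
Putting it together: ky.plyk.sol.
Syllable 3 is /sol/ with coda /l/, so it is closed.

closed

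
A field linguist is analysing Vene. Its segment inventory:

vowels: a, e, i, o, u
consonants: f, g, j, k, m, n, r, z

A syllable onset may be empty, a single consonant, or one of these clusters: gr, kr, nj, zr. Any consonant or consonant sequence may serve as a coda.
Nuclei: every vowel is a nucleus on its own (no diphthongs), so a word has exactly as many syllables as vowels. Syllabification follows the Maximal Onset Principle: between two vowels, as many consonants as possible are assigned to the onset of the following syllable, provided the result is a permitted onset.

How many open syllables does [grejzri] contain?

1

Nuclei (vowels): e, i → 2 syllables.
σ1/σ2 boundary: /jzr/; trying suffixes from longest down, /zr/ is the first permitted one, so coda /j/ | onset /zr/.
Putting it together: grej.zri.
Classifying each syllable: /grej/ (closed), /zri/ (open).
Open syllables: 1.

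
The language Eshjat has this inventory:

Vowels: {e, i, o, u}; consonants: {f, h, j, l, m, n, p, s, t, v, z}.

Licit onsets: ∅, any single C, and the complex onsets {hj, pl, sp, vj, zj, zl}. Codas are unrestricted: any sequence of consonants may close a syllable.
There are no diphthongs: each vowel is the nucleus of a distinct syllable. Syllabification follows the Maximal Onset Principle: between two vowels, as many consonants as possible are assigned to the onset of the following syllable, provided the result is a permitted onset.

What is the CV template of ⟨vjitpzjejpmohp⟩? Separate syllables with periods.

Nuclei (vowels): i, e, o → 3 syllables.
Between /i/ (V1) and /e/ (V2): /tpzj/; trying suffixes from longest down, /zj/ is the first permitted one, so coda /tp/ | onset /zj/.
Between /e/ (V2) and /o/ (V3): /jpm/; trying suffixes from longest down, /m/ is the first permitted one, so coda /jp/ | onset /m/.
Syllabification: vjitp.zjejp.mohp.
Mapping each syllable to C/V: /vjitp/ → CCVCC, /zjejp/ → CCVCC, /mohp/ → CVCC.

CCVCC.CCVCC.CVCC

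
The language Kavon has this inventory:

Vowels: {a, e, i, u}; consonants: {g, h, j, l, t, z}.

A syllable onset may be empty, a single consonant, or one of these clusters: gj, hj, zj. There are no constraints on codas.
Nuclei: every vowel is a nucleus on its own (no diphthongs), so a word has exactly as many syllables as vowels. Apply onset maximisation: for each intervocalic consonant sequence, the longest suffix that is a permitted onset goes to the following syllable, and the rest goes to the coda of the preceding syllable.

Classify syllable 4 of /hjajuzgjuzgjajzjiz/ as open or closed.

Nuclei (vowels): a, u, u, a, i → 5 syllables.
V1 /a/ – V2 /u/: just /j/ — single C goes to the following onset.
V2 /u/ – V3 /u/: /zgj/; trying suffixes from longest down, /gj/ is the first permitted one, so coda /z/ | onset /gj/.
V3 /u/ – V4 /a/: /zgj/ — longest licit onset from the right is /gj/, leaving /z/ as coda.
V4 /a/ – V5 /i/: /jzj/ — longest licit onset from the right is /zj/, leaving /j/ as coda.
Putting it together: hja.juz.gjuz.gjaj.zjiz.
Syllable 4 is /gjaj/ with coda /j/, so it is closed.

closed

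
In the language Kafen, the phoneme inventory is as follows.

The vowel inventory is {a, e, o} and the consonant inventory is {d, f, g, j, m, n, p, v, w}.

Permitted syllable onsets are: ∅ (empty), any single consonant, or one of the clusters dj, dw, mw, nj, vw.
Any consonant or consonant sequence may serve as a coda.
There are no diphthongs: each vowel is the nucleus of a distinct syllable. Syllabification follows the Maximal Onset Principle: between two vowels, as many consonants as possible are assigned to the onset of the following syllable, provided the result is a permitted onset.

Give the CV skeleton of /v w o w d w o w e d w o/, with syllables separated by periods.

Nuclei (vowels): o, o, e, o → 4 syllables.
V1 /o/ – V2 /o/: /wdw/; trying suffixes from longest down, /dw/ is the first permitted one, so coda /w/ | onset /dw/.
V2 /o/ – V3 /e/: /w/ is a single consonant, so it becomes the next onset.
V3 /e/ – V4 /o/: /dw/ — entire cluster is a permitted onset → onset /dw/, coda ∅.
Result: vwow.dwo.we.dwo.
Mapping each syllable to C/V: /vwow/ → CCVC, /dwo/ → CCV, /we/ → CV, /dwo/ → CCV.

CCVC.CCV.CV.CCV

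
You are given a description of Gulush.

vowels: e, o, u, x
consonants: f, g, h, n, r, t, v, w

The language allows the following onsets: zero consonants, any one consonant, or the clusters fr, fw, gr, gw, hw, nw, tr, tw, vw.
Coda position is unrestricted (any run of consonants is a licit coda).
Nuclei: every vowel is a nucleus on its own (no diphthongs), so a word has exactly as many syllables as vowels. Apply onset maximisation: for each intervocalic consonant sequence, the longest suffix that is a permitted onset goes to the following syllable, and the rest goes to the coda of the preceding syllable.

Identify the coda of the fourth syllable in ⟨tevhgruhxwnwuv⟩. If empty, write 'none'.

The vowels are e, u, x, u — 4 nuclei, so 4 syllables.
/e…u/ gap (V1→V2): /vhgr/ splits as /vh/ + /gr/ (/gr/ is the longest suffix that is a licit onset).
/u…x/ gap (V2→V3): just /h/ — single C goes to the following onset.
/x…u/ gap (V3→V4): /wnw/ splits as /w/ + /nw/ (/nw/ is the longest suffix that is a licit onset).
Result: tevh.gru.hxw.nwuv.
Syllable 4 is /nwuv/: onset /nw/, nucleus /u/, coda /v/.

v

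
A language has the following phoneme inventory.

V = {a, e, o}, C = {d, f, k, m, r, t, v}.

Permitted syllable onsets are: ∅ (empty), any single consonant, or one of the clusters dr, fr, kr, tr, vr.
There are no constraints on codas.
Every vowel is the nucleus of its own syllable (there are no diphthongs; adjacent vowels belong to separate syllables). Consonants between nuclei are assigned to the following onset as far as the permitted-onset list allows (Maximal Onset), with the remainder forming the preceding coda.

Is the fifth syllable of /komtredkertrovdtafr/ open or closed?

The vowels are o, e, e, o, a — 5 nuclei, so 5 syllables.
σ1/σ2 boundary: cluster /mtr/ — the longest permitted-onset suffix is /tr/; onset = /tr/, preceding coda = /m/.
σ2/σ3 boundary: cluster /dk/ — the longest permitted-onset suffix is /k/; onset = /k/, preceding coda = /d/.
σ3/σ4 boundary: cluster /rtr/ — the longest permitted-onset suffix is /tr/; onset = /tr/, preceding coda = /r/.
σ4/σ5 boundary: /vdt/ — longest licit onset from the right is /t/, leaving /vd/ as coda.
So the parse is kom.tred.ker.trovd.tafr.
Syllable 5 is /tafr/ with coda /fr/, so it is closed.

closed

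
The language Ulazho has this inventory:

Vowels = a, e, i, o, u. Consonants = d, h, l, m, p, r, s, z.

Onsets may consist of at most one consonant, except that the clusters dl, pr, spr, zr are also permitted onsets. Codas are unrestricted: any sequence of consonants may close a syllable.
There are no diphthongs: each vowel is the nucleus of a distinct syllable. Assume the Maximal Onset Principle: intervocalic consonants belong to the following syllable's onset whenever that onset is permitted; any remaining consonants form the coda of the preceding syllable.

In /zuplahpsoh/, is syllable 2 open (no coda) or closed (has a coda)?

The vowels are u, a, o — 3 nuclei, so 3 syllables.
σ1/σ2 boundary: /pl/ splits as /p/ + /l/ (/l/ is the longest suffix that is a licit onset).
σ2/σ3 boundary: /hps/ — longest licit onset from the right is /s/, leaving /hp/ as coda.
Result: zup.lahp.soh.
Syllable 2 is /lahp/ with coda /hp/, so it is closed.

closed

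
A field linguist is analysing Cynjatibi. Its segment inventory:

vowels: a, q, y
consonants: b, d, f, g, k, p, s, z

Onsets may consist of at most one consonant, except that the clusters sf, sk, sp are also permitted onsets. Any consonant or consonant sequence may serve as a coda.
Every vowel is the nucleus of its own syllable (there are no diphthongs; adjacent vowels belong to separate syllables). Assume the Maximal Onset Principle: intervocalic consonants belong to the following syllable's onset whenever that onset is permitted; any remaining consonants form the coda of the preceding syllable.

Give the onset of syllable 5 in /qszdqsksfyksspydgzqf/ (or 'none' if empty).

The vowels are q, q, y, y, q — 5 nuclei, so 5 syllables.
/q…q/ gap (V1→V2): cluster /szd/ — the longest permitted-onset suffix is /d/; onset = /d/, preceding coda = /sz/.
/q…y/ gap (V2→V3): cluster /sksf/ — the longest permitted-onset suffix is /sf/; onset = /sf/, preceding coda = /sk/.
/y…y/ gap (V3→V4): /kssp/ — longest licit onset from the right is /sp/, leaving /ks/ as coda.
/y…q/ gap (V4→V5): cluster /dgz/ — the longest permitted-onset suffix is /z/; onset = /z/, preceding coda = /dg/.
So the parse is qsz.dqsk.sfyks.spydg.zqf.
Syllable 5 is /zqf/: onset /z/, nucleus /q/, coda /f/.

z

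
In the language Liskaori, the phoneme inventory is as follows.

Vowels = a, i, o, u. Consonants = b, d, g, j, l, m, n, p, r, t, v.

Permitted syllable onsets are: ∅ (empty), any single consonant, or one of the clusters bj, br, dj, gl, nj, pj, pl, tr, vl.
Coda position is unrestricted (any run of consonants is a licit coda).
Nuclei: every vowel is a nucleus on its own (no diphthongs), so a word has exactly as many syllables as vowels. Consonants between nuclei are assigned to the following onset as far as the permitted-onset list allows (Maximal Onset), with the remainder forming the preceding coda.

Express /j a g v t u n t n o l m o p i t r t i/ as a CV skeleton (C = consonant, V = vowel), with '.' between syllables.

The vowels are a, u, o, o, i, i — 6 nuclei, so 6 syllables.
Between /a/ (V1) and /u/ (V2): cluster /gvt/ — the longest permitted-onset suffix is /t/; onset = /t/, preceding coda = /gv/.
Between /u/ (V2) and /o/ (V3): cluster /ntn/ — the longest permitted-onset suffix is /n/; onset = /n/, preceding coda = /nt/.
Between /o/ (V3) and /o/ (V4): /lm/; trying suffixes from longest down, /m/ is the first permitted one, so coda /l/ | onset /m/.
Between /o/ (V4) and /i/ (V5): /p/ → onset of the next syllable (single consonants are always licit onsets).
Between /i/ (V5) and /i/ (V6): cluster /trt/ — the longest permitted-onset suffix is /t/; onset = /t/, preceding coda = /tr/.
Putting it together: jagv.tunt.nol.mo.pitr.ti.
Mapping each syllable to C/V: /jagv/ → CVCC, /tunt/ → CVCC, /nol/ → CVC, /mo/ → CV, /pitr/ → CVCC, /ti/ → CV.

CVCC.CVCC.CVC.CV.CVCC.CV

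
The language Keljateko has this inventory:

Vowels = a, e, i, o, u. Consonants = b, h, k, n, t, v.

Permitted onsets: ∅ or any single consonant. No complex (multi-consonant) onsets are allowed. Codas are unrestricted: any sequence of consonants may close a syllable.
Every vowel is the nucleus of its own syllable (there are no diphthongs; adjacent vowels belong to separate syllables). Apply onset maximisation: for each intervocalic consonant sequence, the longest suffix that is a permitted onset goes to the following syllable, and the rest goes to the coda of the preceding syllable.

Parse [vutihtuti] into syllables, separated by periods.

vu.tih.tu.ti

The vowels are u, i, u, i — 4 nuclei, so 4 syllables.
σ1/σ2 boundary: /t/ → onset of the next syllable (single consonants are always licit onsets).
σ2/σ3 boundary: /ht/ — longest licit onset from the right is /t/, leaving /h/ as coda.
σ3/σ4 boundary: just /t/ — single C goes to the following onset.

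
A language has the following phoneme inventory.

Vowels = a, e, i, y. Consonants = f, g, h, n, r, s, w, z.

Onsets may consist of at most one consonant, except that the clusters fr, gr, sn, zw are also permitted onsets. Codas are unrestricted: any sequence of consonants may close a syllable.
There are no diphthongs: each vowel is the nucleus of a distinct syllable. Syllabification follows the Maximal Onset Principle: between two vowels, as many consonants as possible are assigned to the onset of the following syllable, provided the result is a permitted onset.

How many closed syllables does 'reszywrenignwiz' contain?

Vowels present: e, y, e, i, i; each is a nucleus, giving 5 syllables.
σ1/σ2 boundary: /sz/ — longest licit onset from the right is /z/, leaving /s/ as coda.
σ2/σ3 boundary: /wr/; trying suffixes from longest down, /r/ is the first permitted one, so coda /w/ | onset /r/.
σ3/σ4 boundary: /n/ → onset of the next syllable (single consonants are always licit onsets).
σ4/σ5 boundary: /gnw/ splits as /gn/ + /w/ (/w/ is the longest suffix that is a licit onset).
Putting it together: res.zyw.re.nign.wiz.
Classifying each syllable: /res/ (closed), /zyw/ (closed), /re/ (open), /nign/ (closed), /wiz/ (closed).
Closed syllables: 4.

4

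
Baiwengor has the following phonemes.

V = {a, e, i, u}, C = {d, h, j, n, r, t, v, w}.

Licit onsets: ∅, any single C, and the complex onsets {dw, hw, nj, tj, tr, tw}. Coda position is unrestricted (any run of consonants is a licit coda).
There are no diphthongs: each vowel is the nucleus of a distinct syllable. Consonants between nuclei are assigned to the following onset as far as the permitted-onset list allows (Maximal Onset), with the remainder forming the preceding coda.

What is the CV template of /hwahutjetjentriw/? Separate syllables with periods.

Vowels present: a, u, e, e, i; each is a nucleus, giving 5 syllables.
σ1/σ2 boundary: /h/ is a single consonant, so it becomes the next onset.
σ2/σ3 boundary: /tj/ — entire cluster is a permitted onset → onset /tj/, coda ∅.
σ3/σ4 boundary: /tj/ is a licit onset in full, so it all attaches to the next syllable.
σ4/σ5 boundary: /ntr/; trying suffixes from longest down, /tr/ is the first permitted one, so coda /n/ | onset /tr/.
Syllabification: hwa.hu.tje.tjen.triw.
Mapping each syllable to C/V: /hwa/ → CCV, /hu/ → CV, /tje/ → CCV, /tjen/ → CCVC, /triw/ → CCVC.

CCV.CV.CCV.CCVC.CCVC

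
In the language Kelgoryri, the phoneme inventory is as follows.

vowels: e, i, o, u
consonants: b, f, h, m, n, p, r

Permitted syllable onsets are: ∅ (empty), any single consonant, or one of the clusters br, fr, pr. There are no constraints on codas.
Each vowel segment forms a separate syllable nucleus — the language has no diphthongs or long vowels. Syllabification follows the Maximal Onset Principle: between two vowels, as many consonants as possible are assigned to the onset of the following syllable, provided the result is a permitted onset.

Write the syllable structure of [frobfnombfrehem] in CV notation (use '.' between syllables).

Nuclei (vowels): o, o, e, e → 4 syllables.
/o…o/ gap (V1→V2): /bfn/; trying suffixes from longest down, /n/ is the first permitted one, so coda /bf/ | onset /n/.
/o…e/ gap (V2→V3): /mbfr/ splits as /mb/ + /fr/ (/fr/ is the longest suffix that is a licit onset).
/e…e/ gap (V3→V4): /h/ is a single consonant, so it becomes the next onset.
Putting it together: frobf.nomb.fre.hem.
Mapping each syllable to C/V: /frobf/ → CCVCC, /nomb/ → CVCC, /fre/ → CCV, /hem/ → CVC.

CCVCC.CVCC.CCV.CVC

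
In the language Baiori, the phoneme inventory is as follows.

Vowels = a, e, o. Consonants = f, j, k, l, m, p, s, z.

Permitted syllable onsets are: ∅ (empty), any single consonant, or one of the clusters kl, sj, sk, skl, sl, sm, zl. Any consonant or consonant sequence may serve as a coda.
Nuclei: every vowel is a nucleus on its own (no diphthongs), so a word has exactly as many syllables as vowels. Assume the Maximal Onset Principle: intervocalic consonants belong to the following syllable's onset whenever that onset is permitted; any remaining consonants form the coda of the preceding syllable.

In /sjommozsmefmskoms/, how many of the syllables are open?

Vowels present: o, o, e, o; each is a nucleus, giving 4 syllables.
V1 /o/ – V2 /o/: /mm/; trying suffixes from longest down, /m/ is the first permitted one, so coda /m/ | onset /m/.
V2 /o/ – V3 /e/: /zsm/ — longest licit onset from the right is /sm/, leaving /z/ as coda.
V3 /e/ – V4 /o/: /fmsk/ splits as /fm/ + /sk/ (/sk/ is the longest suffix that is a licit onset).
Syllabification: sjom.moz.smefm.skoms.
Classifying each syllable: /sjom/ (closed), /moz/ (closed), /smefm/ (closed), /skoms/ (closed).
Open syllables: 0.

0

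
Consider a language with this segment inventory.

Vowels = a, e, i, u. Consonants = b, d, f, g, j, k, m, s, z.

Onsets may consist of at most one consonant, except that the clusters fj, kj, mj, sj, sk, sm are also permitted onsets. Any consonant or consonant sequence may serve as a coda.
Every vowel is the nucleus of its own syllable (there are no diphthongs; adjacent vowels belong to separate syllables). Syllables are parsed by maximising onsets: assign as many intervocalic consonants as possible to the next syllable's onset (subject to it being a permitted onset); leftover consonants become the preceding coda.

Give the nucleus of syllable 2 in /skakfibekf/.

i

Vowels present: a, i, e; each is a nucleus, giving 3 syllables.
The second nucleus (vowel 2 from the left) is /i/.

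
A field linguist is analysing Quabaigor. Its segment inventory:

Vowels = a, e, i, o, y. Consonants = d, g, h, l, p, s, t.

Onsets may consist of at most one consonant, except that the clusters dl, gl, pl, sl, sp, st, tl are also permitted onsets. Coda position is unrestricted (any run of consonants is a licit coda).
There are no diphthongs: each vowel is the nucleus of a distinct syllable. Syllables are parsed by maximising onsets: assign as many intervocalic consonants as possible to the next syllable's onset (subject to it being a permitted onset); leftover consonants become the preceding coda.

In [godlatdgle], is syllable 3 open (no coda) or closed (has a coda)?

open

Nuclei (vowels): o, a, e → 3 syllables.
σ1/σ2 boundary: cluster /dl/ — /dl/ is itself a permitted onset, so the whole cluster goes right; preceding coda = ∅.
σ2/σ3 boundary: /tdgl/ splits as /td/ + /gl/ (/gl/ is the longest suffix that is a licit onset).
So the parse is go.dlatd.gle.
Syllable 3 is /gle/; it ends in its nucleus with no coda, so it is open.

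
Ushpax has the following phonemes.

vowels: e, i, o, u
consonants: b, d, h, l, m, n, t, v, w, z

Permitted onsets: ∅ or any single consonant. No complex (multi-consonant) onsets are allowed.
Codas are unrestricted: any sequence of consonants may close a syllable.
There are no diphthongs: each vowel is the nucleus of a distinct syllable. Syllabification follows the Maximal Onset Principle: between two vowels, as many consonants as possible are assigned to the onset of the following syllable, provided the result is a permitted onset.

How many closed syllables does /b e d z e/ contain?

1

Vowels present: e, e; each is a nucleus, giving 2 syllables.
Between /e/ (V1) and /e/ (V2): cluster /dz/ — the longest permitted-onset suffix is /z/; onset = /z/, preceding coda = /d/.
Syllabification: bed.ze.
Classifying each syllable: /bed/ (closed), /ze/ (open).
Closed syllables: 1.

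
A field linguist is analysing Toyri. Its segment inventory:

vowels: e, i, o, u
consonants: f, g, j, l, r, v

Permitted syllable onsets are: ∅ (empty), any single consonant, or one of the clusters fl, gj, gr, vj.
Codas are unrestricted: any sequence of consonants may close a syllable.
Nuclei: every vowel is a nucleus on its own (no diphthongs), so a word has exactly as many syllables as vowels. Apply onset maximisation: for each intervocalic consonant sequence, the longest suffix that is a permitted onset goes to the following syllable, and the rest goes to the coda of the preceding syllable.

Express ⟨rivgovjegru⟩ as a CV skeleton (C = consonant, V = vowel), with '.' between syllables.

CVC.CV.CCV.CCV

Vowels present: i, o, e, u; each is a nucleus, giving 4 syllables.
Between /i/ (V1) and /o/ (V2): /vg/ — longest licit onset from the right is /g/, leaving /v/ as coda.
Between /o/ (V2) and /e/ (V3): /vj/ is a licit onset in full, so it all attaches to the next syllable.
Between /e/ (V3) and /u/ (V4): /gr/ is a licit onset in full, so it all attaches to the next syllable.
Putting it together: riv.go.vje.gru.
Mapping each syllable to C/V: /riv/ → CVC, /go/ → CV, /vje/ → CCV, /gru/ → CCV.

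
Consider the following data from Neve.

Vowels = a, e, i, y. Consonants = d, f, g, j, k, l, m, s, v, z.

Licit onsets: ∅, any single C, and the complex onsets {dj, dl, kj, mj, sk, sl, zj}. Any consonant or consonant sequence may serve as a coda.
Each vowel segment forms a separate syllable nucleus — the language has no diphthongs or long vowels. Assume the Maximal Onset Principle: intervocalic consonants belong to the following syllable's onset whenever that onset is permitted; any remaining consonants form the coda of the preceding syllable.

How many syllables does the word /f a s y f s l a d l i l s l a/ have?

5

Vowels present: a, y, a, i, a; each is a nucleus, giving 5 syllables.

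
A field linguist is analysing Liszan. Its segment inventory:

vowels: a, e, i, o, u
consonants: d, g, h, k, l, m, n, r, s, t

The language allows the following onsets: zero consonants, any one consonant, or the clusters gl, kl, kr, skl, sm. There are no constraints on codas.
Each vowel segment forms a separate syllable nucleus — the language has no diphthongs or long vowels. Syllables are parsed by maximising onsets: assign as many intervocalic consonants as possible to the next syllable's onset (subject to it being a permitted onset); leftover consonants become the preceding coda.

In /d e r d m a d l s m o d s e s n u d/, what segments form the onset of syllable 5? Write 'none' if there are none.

Vowels present: e, a, o, e, u; each is a nucleus, giving 5 syllables.
/e…a/ gap (V1→V2): /rdm/ — longest licit onset from the right is /m/, leaving /rd/ as coda.
/a…o/ gap (V2→V3): /dlsm/; trying suffixes from longest down, /sm/ is the first permitted one, so coda /dl/ | onset /sm/.
/o…e/ gap (V3→V4): /ds/ — longest licit onset from the right is /s/, leaving /d/ as coda.
/e…u/ gap (V4→V5): /sn/; trying suffixes from longest down, /n/ is the first permitted one, so coda /s/ | onset /n/.
Syllabification: derd.madl.smod.ses.nud.
Syllable 5 is /nud/: onset /n/, nucleus /u/, coda /d/.

n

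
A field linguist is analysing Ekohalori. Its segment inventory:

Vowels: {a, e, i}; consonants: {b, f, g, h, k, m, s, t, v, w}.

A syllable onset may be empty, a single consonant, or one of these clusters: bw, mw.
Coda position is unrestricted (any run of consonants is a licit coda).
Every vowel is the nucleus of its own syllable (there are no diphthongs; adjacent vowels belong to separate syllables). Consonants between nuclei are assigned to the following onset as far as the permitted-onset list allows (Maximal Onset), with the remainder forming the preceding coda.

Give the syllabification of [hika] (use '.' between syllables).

Vowels present: i, a; each is a nucleus, giving 2 syllables.
σ1/σ2 boundary: /k/ is a single consonant, so it becomes the next onset.

hi.ka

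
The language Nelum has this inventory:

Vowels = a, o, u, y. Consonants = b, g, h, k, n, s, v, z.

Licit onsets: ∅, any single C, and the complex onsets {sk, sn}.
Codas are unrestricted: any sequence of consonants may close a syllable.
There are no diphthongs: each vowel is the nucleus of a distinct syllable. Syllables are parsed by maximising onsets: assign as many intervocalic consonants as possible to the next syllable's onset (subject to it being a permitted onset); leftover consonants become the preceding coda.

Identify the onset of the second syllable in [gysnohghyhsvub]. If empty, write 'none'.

The vowels are y, o, y, u — 4 nuclei, so 4 syllables.
V1 /y/ – V2 /o/: /sn/ — entire cluster is a permitted onset → onset /sn/, coda ∅.
V2 /o/ – V3 /y/: cluster /hgh/ — the longest permitted-onset suffix is /h/; onset = /h/, preceding coda = /hg/.
V3 /y/ – V4 /u/: /hsv/ — longest licit onset from the right is /v/, leaving /hs/ as coda.
So the parse is gy.snohg.hyhs.vub.
Syllable 2 is /snohg/: onset /sn/, nucleus /o/, coda /hg/.

sn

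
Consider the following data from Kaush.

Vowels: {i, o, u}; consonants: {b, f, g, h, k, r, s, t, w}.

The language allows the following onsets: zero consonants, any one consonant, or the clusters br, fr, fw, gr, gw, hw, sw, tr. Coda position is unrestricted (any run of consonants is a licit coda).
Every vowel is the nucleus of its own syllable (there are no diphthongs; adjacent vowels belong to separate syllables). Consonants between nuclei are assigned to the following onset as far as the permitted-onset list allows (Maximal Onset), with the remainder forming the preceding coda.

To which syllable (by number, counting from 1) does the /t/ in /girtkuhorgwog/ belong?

The vowels are i, u, o, o — 4 nuclei, so 4 syllables.
σ1/σ2 boundary: /rtk/; trying suffixes from longest down, /k/ is the first permitted one, so coda /rt/ | onset /k/.
σ2/σ3 boundary: /h/ → onset of the next syllable (single consonants are always licit onsets).
σ3/σ4 boundary: cluster /rgw/ — the longest permitted-onset suffix is /gw/; onset = /gw/, preceding coda = /r/.
Syllabification: girt.ku.hor.gwog.
The /t/ is in the coda of syllable 1 (/girt/).

1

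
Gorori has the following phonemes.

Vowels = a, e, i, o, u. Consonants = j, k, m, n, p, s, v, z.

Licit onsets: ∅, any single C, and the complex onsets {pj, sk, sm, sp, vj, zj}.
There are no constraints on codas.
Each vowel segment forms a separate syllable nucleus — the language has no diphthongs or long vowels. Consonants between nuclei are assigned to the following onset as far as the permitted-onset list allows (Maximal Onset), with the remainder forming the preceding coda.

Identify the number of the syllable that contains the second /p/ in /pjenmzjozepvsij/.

The vowels are e, o, e, i — 4 nuclei, so 4 syllables.
σ1/σ2 boundary: /nmzj/; trying suffixes from longest down, /zj/ is the first permitted one, so coda /nm/ | onset /zj/.
σ2/σ3 boundary: just /z/ — single C goes to the following onset.
σ3/σ4 boundary: cluster /pvs/ — the longest permitted-onset suffix is /s/; onset = /s/, preceding coda = /pv/.
Syllabification: pjenm.zjo.zepv.sij.
The second /p/ is in the coda of syllable 3 (/zepv/).

3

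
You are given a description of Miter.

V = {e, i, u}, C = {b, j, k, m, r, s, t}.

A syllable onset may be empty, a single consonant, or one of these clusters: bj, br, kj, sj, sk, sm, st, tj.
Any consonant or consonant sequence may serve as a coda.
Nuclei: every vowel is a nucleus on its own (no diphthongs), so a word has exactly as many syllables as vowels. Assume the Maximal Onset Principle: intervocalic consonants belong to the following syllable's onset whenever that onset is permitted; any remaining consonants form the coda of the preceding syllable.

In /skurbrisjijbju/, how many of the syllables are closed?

2

The vowels are u, i, i, u — 4 nuclei, so 4 syllables.
σ1/σ2 boundary: /rbr/; trying suffixes from longest down, /br/ is the first permitted one, so coda /r/ | onset /br/.
σ2/σ3 boundary: cluster /sj/ — /sj/ is itself a permitted onset, so the whole cluster goes right; preceding coda = ∅.
σ3/σ4 boundary: cluster /jbj/ — the longest permitted-onset suffix is /bj/; onset = /bj/, preceding coda = /j/.
Putting it together: skur.bri.sjij.bju.
Classifying each syllable: /skur/ (closed), /bri/ (open), /sjij/ (closed), /bju/ (open).
Closed syllables: 2.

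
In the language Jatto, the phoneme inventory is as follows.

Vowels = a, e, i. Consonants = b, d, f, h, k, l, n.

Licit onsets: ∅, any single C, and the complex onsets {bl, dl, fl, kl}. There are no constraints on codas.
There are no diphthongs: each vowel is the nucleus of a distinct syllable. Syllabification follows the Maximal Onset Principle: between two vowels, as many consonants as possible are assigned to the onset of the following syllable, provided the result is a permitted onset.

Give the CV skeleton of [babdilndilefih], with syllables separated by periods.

CVC.CVCC.CV.CV.CVC

Vowels present: a, i, i, e, i; each is a nucleus, giving 5 syllables.
/a…i/ gap (V1→V2): /bd/ — longest licit onset from the right is /d/, leaving /b/ as coda.
/i…i/ gap (V2→V3): cluster /lnd/ — the longest permitted-onset suffix is /d/; onset = /d/, preceding coda = /ln/.
/i…e/ gap (V3→V4): just /l/ — single C goes to the following onset.
/e…i/ gap (V4→V5): just /f/ — single C goes to the following onset.
So the parse is bab.diln.di.le.fih.
Mapping each syllable to C/V: /bab/ → CVC, /diln/ → CVCC, /di/ → CV, /le/ → CV, /fih/ → CVC.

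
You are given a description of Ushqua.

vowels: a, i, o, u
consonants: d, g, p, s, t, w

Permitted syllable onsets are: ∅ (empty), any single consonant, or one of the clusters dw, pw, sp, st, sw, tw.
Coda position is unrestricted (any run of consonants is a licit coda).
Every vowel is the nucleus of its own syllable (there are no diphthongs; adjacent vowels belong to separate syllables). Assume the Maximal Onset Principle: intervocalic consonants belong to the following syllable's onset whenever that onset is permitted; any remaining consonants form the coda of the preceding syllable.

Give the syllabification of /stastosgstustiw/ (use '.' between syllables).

The vowels are a, o, u, i — 4 nuclei, so 4 syllables.
V1 /a/ – V2 /o/: /st/ — entire cluster is a permitted onset → onset /st/, coda ∅.
V2 /o/ – V3 /u/: /sgst/ — longest licit onset from the right is /st/, leaving /sg/ as coda.
V3 /u/ – V4 /i/: /st/ is a licit onset in full, so it all attaches to the next syllable.

sta.stosg.stu.stiw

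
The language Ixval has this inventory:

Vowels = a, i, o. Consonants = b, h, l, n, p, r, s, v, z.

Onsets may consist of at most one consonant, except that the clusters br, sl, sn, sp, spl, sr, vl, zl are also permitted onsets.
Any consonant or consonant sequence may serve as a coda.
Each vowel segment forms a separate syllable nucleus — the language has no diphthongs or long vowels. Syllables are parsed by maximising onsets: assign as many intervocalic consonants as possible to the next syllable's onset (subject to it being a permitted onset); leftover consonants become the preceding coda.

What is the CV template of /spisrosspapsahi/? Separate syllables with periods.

CCV.CCVC.CCVC.CV.CV

Nuclei (vowels): i, o, a, a, i → 5 syllables.
Between /i/ (V1) and /o/ (V2): /sr/ is a licit onset in full, so it all attaches to the next syllable.
Between /o/ (V2) and /a/ (V3): cluster /ssp/ — the longest permitted-onset suffix is /sp/; onset = /sp/, preceding coda = /s/.
Between /a/ (V3) and /a/ (V4): /ps/ — longest licit onset from the right is /s/, leaving /p/ as coda.
Between /a/ (V4) and /i/ (V5): /h/ is a single consonant, so it becomes the next onset.
So the parse is spi.sros.spap.sa.hi.
Mapping each syllable to C/V: /spi/ → CCV, /sros/ → CCVC, /spap/ → CCVC, /sa/ → CV, /hi/ → CV.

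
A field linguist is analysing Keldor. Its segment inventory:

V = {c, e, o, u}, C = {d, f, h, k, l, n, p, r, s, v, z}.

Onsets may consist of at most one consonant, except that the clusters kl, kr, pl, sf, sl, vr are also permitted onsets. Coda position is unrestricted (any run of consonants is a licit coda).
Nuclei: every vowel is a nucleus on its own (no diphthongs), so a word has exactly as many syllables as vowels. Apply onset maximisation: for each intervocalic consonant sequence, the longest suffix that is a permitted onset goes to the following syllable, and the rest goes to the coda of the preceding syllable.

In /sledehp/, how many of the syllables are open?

Vowels present: e, e; each is a nucleus, giving 2 syllables.
V1 /e/ – V2 /e/: just /d/ — single C goes to the following onset.
Putting it together: sle.dehp.
Classifying each syllable: /sle/ (open), /dehp/ (closed).
Open syllables: 1.

1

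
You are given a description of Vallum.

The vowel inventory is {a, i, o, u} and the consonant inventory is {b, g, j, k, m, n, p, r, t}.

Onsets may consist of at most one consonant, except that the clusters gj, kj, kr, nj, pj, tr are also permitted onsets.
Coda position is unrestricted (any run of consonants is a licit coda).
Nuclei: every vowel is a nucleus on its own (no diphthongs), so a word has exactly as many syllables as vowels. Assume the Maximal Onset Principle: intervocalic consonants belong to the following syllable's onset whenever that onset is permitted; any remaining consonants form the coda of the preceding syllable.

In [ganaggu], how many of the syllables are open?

2

Vowels present: a, a, u; each is a nucleus, giving 3 syllables.
σ1/σ2 boundary: /n/ → onset of the next syllable (single consonants are always licit onsets).
σ2/σ3 boundary: cluster /gg/ — the longest permitted-onset suffix is /g/; onset = /g/, preceding coda = /g/.
Syllabification: ga.nag.gu.
Classifying each syllable: /ga/ (open), /nag/ (closed), /gu/ (open).
Open syllables: 2.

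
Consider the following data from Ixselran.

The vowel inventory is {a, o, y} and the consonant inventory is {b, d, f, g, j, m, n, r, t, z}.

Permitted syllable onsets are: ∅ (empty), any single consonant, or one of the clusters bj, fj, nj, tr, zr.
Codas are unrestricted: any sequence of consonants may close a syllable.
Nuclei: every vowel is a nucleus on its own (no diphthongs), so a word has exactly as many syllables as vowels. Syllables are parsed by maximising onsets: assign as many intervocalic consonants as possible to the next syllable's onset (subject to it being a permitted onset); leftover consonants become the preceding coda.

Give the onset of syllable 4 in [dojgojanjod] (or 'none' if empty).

The vowels are o, o, a, o — 4 nuclei, so 4 syllables.
V1 /o/ – V2 /o/: /jg/ splits as /j/ + /g/ (/g/ is the longest suffix that is a licit onset).
V2 /o/ – V3 /a/: just /j/ — single C goes to the following onset.
V3 /a/ – V4 /o/: /nj/ — entire cluster is a permitted onset → onset /nj/, coda ∅.
Putting it together: doj.go.ja.njod.
Syllable 4 is /njod/: onset /nj/, nucleus /o/, coda /d/.

nj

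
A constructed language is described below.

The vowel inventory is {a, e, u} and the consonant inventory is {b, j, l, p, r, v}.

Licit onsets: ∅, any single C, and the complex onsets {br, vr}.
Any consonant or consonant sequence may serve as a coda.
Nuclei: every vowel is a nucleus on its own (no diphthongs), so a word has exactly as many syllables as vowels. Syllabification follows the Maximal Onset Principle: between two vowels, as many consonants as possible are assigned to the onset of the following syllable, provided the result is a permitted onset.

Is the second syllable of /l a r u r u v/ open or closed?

open

Nuclei (vowels): a, u, u → 3 syllables.
V1 /a/ – V2 /u/: just /r/ — single C goes to the following onset.
V2 /u/ – V3 /u/: just /r/ — single C goes to the following onset.
Result: la.ru.ruv.
Syllable 2 is /ru/; it ends in its nucleus with no coda, so it is open.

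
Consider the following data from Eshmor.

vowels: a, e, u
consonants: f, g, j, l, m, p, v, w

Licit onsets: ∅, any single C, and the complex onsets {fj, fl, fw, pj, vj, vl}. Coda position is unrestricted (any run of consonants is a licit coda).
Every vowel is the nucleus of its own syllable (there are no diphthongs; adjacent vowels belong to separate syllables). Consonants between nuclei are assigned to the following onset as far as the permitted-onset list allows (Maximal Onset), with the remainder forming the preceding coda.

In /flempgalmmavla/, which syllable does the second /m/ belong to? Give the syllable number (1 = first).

2

Nuclei (vowels): e, a, a, a → 4 syllables.
V1 /e/ – V2 /a/: /mpg/ splits as /mp/ + /g/ (/g/ is the longest suffix that is a licit onset).
V2 /a/ – V3 /a/: /lmm/; trying suffixes from longest down, /m/ is the first permitted one, so coda /lm/ | onset /m/.
V3 /a/ – V4 /a/: cluster /vl/ — /vl/ is itself a permitted onset, so the whole cluster goes right; preceding coda = ∅.
Syllabification: flemp.galm.ma.vla.
The second /m/ is in the coda of syllable 2 (/galm/).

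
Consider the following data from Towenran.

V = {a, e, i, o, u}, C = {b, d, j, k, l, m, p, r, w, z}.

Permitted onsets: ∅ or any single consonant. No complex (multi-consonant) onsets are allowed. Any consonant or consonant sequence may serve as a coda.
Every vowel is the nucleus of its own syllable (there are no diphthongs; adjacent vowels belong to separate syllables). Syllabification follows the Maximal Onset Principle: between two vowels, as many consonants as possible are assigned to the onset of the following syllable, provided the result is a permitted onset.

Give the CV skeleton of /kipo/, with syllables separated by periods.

CV.CV

Nuclei (vowels): i, o → 2 syllables.
σ1/σ2 boundary: /p/ is a single consonant, so it becomes the next onset.
Syllabification: ki.po.
Mapping each syllable to C/V: /ki/ → CV, /po/ → CV.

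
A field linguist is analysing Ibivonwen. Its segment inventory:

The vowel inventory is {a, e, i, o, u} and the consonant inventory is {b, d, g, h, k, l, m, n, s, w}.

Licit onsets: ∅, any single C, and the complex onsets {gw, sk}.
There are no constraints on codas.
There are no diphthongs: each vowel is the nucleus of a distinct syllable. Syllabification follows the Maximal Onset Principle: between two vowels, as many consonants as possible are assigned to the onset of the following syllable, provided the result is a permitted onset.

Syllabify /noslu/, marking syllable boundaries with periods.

nos.lu

Nuclei (vowels): o, u → 2 syllables.
/o…u/ gap (V1→V2): cluster /sl/ — the longest permitted-onset suffix is /l/; onset = /l/, preceding coda = /s/.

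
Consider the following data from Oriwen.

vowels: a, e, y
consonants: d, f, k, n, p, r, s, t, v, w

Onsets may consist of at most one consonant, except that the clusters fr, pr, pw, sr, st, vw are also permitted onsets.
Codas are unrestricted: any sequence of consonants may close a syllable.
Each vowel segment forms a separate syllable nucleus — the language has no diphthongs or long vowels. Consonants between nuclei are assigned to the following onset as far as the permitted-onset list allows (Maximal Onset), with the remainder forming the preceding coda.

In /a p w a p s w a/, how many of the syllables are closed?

Vowels present: a, a, a; each is a nucleus, giving 3 syllables.
V1 /a/ – V2 /a/: cluster /pw/ — /pw/ is itself a permitted onset, so the whole cluster goes right; preceding coda = ∅.
V2 /a/ – V3 /a/: /psw/; trying suffixes from longest down, /w/ is the first permitted one, so coda /ps/ | onset /w/.
Putting it together: a.pwaps.wa.
Classifying each syllable: /a/ (open), /pwaps/ (closed), /wa/ (open).
Closed syllables: 1.

1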